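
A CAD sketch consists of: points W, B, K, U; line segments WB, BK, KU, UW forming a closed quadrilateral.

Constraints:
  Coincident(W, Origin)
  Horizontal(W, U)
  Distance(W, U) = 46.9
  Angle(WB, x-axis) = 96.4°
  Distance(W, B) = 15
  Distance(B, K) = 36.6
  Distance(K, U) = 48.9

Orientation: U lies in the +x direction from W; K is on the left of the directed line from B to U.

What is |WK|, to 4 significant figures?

47.99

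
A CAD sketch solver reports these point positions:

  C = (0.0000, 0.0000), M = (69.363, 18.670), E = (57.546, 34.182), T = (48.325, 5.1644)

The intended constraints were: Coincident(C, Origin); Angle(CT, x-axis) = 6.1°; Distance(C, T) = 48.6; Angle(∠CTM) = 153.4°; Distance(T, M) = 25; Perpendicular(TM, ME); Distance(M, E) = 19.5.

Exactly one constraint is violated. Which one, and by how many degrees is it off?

Perpendicular(TM, ME) — off by 4.60°.

C = (0.00, 0.00) ✓; CT at 6.100° ✓; |CT| = 48.60 ✓; ∠CTM = 153.4° ✓; |TM| = 25.00 ✓; ∠(TM, ME) = 94.60° ✗; |ME| = 19.50 ✓.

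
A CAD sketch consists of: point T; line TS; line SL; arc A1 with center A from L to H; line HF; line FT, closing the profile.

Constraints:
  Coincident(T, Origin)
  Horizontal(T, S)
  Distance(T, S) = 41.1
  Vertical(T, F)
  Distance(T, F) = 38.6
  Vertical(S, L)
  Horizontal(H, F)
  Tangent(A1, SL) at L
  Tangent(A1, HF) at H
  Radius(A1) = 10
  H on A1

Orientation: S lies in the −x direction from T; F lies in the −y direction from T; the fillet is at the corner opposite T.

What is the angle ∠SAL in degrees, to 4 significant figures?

70.73°

T is at the origin; TS is horizontal with |TS| = 41.1 and S on the −x side, so S = (-41.10, 0.000). T and F share the same x with |TF| = 38.6 and F on the −y side, so F = (0.000, -38.60). The virtual corner opposite T is at (-41.10, -38.60). The tangent condition forces AL to be normal to SL and since A1 is tangent to HF there, AH ⟂ HF, with radius 10.0, so the center A sits 10.0 in from both sides at A = (-31.10, -28.60). That places the tangent points at L = (-41.10, -28.60) on SL and H = (-31.10, -38.60) on HF. Then cos ∠SAL = AS·AL / (|AS||AL|), giving 70.73°.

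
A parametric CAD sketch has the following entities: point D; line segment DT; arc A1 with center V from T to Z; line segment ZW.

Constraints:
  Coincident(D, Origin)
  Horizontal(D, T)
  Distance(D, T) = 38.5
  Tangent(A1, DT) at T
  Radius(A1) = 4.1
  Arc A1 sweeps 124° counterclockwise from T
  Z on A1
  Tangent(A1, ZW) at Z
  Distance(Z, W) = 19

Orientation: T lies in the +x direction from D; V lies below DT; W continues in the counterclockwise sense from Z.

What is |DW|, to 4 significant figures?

50.81

D is at the origin; DT is horizontal with |DT| = 38.5 and T on the +x side, so T = (38.50, 0.000). The tangent condition forces VT to be normal to DT, so V = T + (0, -4.1) = (38.50, -4.100). On A1, T sits at bearing 90° from V; a 124° counterclockwise sweep puts Z at bearing 214°, so Z = V + 4.1·(cos 214°, sin 214°) = (35.10, -6.393). The tangent condition forces VZ to be normal to ZW, so ZW runs along (−sin 214°, cos 214°); with |ZW| = 19.0, W = (45.73, -22.14). Then |DW| = |W − D| = 50.81.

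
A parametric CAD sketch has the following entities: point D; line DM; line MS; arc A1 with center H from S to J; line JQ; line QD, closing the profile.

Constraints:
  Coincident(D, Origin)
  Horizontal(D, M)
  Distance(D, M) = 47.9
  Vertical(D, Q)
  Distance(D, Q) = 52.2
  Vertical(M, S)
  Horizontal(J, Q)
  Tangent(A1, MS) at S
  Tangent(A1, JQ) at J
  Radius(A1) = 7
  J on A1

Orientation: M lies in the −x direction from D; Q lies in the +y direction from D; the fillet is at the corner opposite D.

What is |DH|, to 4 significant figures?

60.96

DQ is vertical with |DQ| = 52.2 and Q on the +y side, so Q = (0.000, 52.20). The virtual corner opposite D is at (-47.90, 52.20). Tangency of A1 to MS means the radius HS is perpendicular to MS and tangency of A1 to JQ means the radius HJ is perpendicular to JQ, with radius 7.0, so the center H sits 7.0 in from both sides at H = (-40.90, 45.20). Then |DH| = |H − D| = 60.96.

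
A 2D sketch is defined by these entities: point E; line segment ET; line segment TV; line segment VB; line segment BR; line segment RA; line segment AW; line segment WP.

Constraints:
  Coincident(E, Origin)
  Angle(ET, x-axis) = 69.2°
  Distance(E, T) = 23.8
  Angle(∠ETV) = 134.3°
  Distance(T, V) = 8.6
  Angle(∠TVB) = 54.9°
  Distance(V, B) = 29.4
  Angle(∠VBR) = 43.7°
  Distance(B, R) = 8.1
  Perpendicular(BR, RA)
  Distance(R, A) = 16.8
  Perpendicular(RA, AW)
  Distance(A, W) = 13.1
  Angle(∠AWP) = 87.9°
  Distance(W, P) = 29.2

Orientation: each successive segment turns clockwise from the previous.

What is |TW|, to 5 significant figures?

27.990

E is at the origin; ET runs at 69.2° with length 23.8, so T = (8.4515, 22.249). ∠ETV = 134.3° gives TV at 23.500° from the x-axis; with |TV| = 8.6, V = (16.338, 25.678). ∠TVB = 54.9° gives VB at -101.60° from the x-axis; with |VB| = 29.4, B = (10.427, -3.1214). ∠VBR = 43.7° gives BR at 122.10° from the x-axis; with |BR| = 8.1, R = (6.1222, 3.7403). BR ⟂ RA, so RA runs at 32.100°; with |RA| = 16.8, A = (20.354, 12.668). RA ⟂ AW, so AW runs at -57.900°; with |AW| = 13.1, W = (27.315, 1.5705). Then |TW| = |W − T| = 27.990.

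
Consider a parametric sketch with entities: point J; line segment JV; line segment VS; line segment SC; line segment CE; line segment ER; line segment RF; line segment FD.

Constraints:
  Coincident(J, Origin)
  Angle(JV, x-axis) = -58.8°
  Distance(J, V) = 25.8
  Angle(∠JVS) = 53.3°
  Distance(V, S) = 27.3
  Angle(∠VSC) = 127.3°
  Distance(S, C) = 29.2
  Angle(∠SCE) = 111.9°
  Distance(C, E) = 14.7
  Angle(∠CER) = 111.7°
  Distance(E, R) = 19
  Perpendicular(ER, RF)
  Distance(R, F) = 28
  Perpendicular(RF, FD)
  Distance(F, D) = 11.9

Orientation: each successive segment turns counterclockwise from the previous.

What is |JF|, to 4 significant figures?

17.30

∠CER = 111.7° gives ER at -103.0° from the x-axis; with |ER| = 19.0, R = (-10.03, 7.623). ER is perpendicular to RF, so RF runs at -13.00°; with |RF| = 28.0, F = (17.25, 1.324). Then |JF| = |F − J| = 17.30.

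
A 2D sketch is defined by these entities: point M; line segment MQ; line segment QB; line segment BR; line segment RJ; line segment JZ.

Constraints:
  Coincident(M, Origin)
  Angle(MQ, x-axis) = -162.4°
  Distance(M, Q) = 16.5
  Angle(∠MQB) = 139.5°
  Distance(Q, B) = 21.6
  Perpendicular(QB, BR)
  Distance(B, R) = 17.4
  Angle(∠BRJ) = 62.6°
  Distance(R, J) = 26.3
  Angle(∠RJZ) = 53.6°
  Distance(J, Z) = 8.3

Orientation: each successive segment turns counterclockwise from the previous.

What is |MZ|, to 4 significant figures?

20.38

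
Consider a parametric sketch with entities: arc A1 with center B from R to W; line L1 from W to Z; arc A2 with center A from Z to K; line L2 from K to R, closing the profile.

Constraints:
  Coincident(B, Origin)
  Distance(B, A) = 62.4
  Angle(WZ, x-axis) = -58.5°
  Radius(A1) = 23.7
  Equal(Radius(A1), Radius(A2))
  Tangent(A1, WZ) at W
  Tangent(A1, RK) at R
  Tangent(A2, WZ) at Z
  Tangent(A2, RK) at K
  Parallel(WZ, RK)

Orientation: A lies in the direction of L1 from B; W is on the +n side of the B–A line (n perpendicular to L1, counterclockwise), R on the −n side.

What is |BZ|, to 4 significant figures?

66.75

The slot axis is L1's direction at -58.5°, so u = (cos -58.5°, sin -58.5°) = (0.5225, -0.8526) and n = (−sin -58.5°, cos -58.5°) = (0.8526, 0.5225). B is at the origin and A lies 62.4 along u from B, so A = 62.4·u = (32.60, -53.20). Tangency of A1 to both parallel lines with radius 23.7 puts W and R at B ± 23.7·n: W = (20.21, 12.38), R = (-20.21, -12.38). Equal radii place Z and K the same way about A: Z = A + 23.7·n = (52.81, -40.82), K = A − 23.7·n = (12.40, -65.59). Then |BZ| = |Z − B| = 66.75.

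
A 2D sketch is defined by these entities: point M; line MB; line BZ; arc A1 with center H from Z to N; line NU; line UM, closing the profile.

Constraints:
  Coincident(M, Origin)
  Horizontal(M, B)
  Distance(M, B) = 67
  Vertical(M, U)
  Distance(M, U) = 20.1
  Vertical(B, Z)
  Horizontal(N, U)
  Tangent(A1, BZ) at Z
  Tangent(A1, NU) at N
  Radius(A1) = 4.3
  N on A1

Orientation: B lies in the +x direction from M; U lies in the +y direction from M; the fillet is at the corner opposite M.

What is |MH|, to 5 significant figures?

64.660

MU is vertical with |MU| = 20.1 and U on the +y side, so U = (0.0000, 20.100). The virtual corner opposite M is at (67.000, 20.100). A1 meets BZ tangentially, so HZ is at right angles to BZ and since A1 is tangent to NU there, HN ⟂ NU, with radius 4.3, so the center H sits 4.3 in from both sides at H = (62.700, 15.800). Then |MH| = |H − M| = 64.660.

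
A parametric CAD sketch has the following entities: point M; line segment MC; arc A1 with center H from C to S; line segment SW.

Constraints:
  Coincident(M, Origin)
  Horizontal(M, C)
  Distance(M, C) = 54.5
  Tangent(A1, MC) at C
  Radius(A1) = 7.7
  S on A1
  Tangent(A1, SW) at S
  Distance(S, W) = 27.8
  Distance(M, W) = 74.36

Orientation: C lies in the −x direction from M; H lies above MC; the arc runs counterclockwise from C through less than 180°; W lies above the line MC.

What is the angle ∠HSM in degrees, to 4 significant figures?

126.4°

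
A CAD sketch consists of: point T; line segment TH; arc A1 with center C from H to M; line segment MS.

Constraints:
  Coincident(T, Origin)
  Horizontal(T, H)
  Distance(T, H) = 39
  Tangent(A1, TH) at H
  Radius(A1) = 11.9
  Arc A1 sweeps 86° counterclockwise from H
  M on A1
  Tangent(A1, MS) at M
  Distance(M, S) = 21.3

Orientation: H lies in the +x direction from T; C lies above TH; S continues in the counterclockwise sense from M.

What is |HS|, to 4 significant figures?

34.97

On A1, H sits at bearing -90° from C; an 86° counterclockwise sweep puts M at bearing -4°, so M = C + 11.9·(cos -4°, sin -4°) = (50.87, 11.07). The tangent condition forces CM to be normal to MS, so MS runs along (−sin -4°, cos -4°); with |MS| = 21.3, S = (52.36, 32.32). Then |HS| = |S − H| = 34.97.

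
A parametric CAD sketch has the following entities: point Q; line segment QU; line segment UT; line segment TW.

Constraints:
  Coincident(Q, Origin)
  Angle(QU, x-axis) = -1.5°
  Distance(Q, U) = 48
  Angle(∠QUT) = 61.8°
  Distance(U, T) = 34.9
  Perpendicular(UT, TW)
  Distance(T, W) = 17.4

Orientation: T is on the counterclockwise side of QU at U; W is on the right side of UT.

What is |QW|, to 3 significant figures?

60.9

Q is at the origin; QU runs at -1.5° with length 48.0, so U = 48.0·(cos -1.5°, sin -1.5°) = (48.0, -1.26). ∠QUT = 61.8°, so UT runs at -1.5° + (180° − 61.8°) = 117° from the x-axis; with |UT| = 34.9, T = U + 34.9·(cos 117°, sin 117°) = (32.3, 29.9). UT is perpendicular to TW; with |TW| = 17.4 on the right of UT, W = T + 17.4·(0.893, 0.449) = (47.8, 37.7). Then |QW| = |W − Q| = 60.9.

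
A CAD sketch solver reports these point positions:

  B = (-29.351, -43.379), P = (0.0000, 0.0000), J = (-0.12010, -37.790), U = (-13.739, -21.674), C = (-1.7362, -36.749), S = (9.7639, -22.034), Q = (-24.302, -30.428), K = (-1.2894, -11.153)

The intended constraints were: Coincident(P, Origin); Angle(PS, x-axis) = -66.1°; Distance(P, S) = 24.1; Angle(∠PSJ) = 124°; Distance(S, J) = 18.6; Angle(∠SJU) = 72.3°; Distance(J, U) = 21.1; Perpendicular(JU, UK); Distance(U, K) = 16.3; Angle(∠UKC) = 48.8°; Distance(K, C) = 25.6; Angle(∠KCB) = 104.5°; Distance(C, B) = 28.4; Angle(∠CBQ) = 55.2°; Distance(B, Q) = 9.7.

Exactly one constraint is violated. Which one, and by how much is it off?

Distance(B, Q) = 9.7 — off by 4.20.

P = (0.00, 0.00) ✓; PS at -66.10° ✓; |PS| = 24.10 ✓; ∠PSJ = 124.0° ✓; |SJ| = 18.60 ✓; ∠SJU = 72.30° ✓; |JU| = 21.10 ✓; ∠(JU, UK) = 90.00° ✓; |UK| = 16.30 ✓; ∠UKC = 48.80° ✓; |KC| = 25.60 ✓; ∠KCB = 104.5° ✓; |CB| = 28.40 ✓; ∠CBQ = 55.20° ✓; |BQ| = 13.90 ✗.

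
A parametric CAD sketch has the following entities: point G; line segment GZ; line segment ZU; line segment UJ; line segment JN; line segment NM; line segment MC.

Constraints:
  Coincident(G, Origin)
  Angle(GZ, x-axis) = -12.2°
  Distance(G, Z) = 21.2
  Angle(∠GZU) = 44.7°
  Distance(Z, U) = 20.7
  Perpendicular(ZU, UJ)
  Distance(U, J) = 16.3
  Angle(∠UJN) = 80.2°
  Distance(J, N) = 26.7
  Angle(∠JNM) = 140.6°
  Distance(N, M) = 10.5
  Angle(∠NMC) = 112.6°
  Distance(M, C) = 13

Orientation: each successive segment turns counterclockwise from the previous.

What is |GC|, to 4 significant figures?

31.44

G is at the origin; GZ runs at -12.2° with length 21.2, so Z = (20.72, -4.480). ∠GZU = 44.7° gives ZU at 123.1° from the x-axis; with |ZU| = 20.7, U = (9.417, 12.86). ZU ⟂ UJ, so UJ runs at -146.9°; with |UJ| = 16.3, J = (-4.238, 3.959). ∠UJN = 80.2° gives JN at -47.10° from the x-axis; with |JN| = 26.7, N = (13.94, -15.60). ∠JNM = 140.6° gives NM at -7.700° from the x-axis; with |NM| = 10.5, M = (24.34, -17.01). ∠NMC = 112.6° gives MC at 59.70° from the x-axis; with |MC| = 13.0, C = (30.90, -5.782). Then |GC| = |C − G| = 31.44.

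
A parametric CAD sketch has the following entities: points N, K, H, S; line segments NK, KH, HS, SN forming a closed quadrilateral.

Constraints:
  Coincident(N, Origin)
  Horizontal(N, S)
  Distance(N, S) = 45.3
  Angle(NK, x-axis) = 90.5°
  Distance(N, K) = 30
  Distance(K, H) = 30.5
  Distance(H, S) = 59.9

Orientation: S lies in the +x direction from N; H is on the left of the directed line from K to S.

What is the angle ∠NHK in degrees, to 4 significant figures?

19.50°

Checks: N.y = 0.00, S.y = 0.00 ✓; |KH| = 30.50 ✓; |HS| = 59.90 ✓.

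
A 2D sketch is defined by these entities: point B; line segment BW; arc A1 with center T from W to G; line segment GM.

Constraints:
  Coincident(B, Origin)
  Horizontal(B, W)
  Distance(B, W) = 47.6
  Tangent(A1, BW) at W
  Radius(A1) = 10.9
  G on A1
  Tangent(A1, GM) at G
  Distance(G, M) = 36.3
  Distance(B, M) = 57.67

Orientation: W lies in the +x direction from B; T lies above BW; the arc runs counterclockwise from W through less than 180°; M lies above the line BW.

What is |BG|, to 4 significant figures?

58.93

Checks: |TG| = 10.90 ✓; ∠(TG, GM) = 90.00° ✓; |GM| = 36.30 ✓; |BM| = 57.67 ✓.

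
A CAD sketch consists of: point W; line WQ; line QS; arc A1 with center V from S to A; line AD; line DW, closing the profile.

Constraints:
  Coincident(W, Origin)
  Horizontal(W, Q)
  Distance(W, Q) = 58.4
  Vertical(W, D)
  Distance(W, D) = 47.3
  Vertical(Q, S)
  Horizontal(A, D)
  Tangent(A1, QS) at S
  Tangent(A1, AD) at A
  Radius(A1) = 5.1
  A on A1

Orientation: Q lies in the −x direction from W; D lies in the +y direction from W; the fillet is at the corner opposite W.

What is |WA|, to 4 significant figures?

71.26

W is at the origin; W and Q share the same y with |WQ| = 58.4 and Q on the −x side, so Q = (-58.40, 0.000). W and D share the same x with |WD| = 47.3 and D on the +y side, so D = (0.000, 47.30). The virtual corner opposite W is at (-58.40, 47.30). The tangent condition forces VS to be normal to QS and A1 meets AD tangentially, so VA is at right angles to AD, with radius 5.1, so the center V sits 5.1 in from both sides at V = (-53.30, 42.20). That places the tangent points at S = (-58.40, 42.20) on QS and A = (-53.30, 47.30) on AD. Then |WA| = |A − W| = 71.26.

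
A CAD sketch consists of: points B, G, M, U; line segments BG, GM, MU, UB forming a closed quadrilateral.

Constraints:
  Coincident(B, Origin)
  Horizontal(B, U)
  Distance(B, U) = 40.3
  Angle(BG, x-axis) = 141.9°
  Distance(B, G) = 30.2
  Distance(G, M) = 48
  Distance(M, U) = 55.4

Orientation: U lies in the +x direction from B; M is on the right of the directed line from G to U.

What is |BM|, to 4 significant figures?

28.00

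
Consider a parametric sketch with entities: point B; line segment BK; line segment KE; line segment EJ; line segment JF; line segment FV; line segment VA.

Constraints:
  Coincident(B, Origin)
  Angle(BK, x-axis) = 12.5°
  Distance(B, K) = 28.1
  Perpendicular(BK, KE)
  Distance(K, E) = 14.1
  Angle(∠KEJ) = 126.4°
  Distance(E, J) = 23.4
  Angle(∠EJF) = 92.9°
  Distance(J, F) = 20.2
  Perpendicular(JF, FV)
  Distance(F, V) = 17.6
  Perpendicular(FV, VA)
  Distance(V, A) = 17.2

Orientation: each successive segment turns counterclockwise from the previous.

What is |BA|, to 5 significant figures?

25.517

JF ⟂ FV, so FV runs at -26.800°; with |FV| = 17.6, V = (9.5904, 3.3624). FV ⟂ VA, so VA runs at 63.200°; with |VA| = 17.2, A = (17.345, 18.715). Then |BA| = |A − B| = 25.517.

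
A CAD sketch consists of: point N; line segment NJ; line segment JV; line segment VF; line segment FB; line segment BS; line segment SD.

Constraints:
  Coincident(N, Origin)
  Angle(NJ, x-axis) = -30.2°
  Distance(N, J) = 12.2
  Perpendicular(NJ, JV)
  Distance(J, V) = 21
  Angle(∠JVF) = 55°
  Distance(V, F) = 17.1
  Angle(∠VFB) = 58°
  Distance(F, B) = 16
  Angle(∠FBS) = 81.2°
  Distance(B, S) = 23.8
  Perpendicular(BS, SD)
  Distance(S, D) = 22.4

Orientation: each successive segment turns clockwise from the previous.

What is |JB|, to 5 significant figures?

4.9924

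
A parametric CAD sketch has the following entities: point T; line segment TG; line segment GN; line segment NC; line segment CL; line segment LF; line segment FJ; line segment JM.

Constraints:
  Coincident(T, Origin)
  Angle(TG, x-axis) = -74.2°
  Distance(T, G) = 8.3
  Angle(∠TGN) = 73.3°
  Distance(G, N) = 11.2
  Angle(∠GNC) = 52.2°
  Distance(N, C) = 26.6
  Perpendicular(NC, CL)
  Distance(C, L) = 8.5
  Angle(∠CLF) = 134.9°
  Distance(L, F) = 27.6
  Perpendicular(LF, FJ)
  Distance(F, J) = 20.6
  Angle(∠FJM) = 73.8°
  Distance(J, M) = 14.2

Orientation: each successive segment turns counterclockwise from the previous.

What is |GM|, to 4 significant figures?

2.967

T is at the origin; TG runs at -74.2° with length 8.3, so G = (2.260, -7.986). ∠TGN = 73.3° gives GN at 32.50° from the x-axis; with |GN| = 11.2, N = (11.71, -1.969). ∠GNC = 52.2° gives NC at 160.3° from the x-axis; with |NC| = 26.6, C = (-13.34, 6.998). The perpendicularity gives CL at right angles to NC, so CL runs at -109.7°; with |CL| = 8.5, L = (-16.20, -1.004). ∠CLF = 134.9° gives LF at -64.60° from the x-axis; with |LF| = 27.6, F = (-4.364, -25.94). LF ⟂ FJ, so FJ runs at 25.40°; with |FJ| = 20.6, J = (14.24, -17.10). ∠FJM = 73.8° gives JM at 131.6° from the x-axis; with |JM| = 14.2, M = (4.817, -6.482). Then |GM| = |M − G| = 2.967.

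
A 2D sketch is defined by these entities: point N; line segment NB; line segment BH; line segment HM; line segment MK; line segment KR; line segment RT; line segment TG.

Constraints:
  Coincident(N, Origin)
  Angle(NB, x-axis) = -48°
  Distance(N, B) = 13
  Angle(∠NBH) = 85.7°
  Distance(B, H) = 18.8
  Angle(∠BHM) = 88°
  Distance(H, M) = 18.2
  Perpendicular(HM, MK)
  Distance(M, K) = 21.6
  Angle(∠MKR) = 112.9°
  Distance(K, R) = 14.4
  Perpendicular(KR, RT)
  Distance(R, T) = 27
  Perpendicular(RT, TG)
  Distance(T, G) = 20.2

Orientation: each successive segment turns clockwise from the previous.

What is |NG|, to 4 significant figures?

22.90

N is at the origin; NB runs at -48.0° with length 13.0, so B = (8.699, -9.661). ∠NBH = 85.7° gives BH at -142.3° from the x-axis; with |BH| = 18.8, H = (-6.176, -21.16). ∠BHM = 88.0° gives HM at 125.7° from the x-axis; with |HM| = 18.2, M = (-16.80, -6.378). HM ⟂ MK, so MK runs at 35.70°; with |MK| = 21.6, K = (0.7442, 6.227). ∠MKR = 112.9° gives KR at -31.40° from the x-axis; with |KR| = 14.4, R = (13.04, -1.276). The perpendicularity gives RT at right angles to KR, so RT runs at -121.4°; with |RT| = 27.0, T = (-1.032, -24.32). RT is perpendicular to TG, so TG runs at 148.6°; with |TG| = 20.2, G = (-18.27, -13.80). Then |NG| = |G − N| = 22.90.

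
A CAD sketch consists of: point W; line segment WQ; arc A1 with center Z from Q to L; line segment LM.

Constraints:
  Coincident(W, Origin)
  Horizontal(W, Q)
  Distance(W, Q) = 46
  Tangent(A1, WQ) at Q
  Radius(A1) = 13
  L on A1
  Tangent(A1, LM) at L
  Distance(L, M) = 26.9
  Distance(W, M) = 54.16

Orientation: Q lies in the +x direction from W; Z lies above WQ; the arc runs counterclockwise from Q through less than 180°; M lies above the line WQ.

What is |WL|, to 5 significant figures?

59.352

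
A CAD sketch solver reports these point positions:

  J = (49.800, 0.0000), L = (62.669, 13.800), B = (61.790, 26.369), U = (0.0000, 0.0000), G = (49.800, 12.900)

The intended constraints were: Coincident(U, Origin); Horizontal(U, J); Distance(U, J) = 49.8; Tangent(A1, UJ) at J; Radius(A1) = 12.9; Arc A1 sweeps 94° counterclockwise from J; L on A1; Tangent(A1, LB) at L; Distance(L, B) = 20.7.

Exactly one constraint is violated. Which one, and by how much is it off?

Distance(L, B) = 20.7 — off by 8.10.

U = (0.00, 0.00) ✓; U.y = 0.00, J.y = 0.00 ✓; |UJ| = 49.80 ✓; ∠(GJ, JU) = 90.00° ✓; |GJ| = 12.90 ✓; bearing(G→L) − bearing(G→J) = 94.00° ✓; |GL| = 12.90 ✓; ∠(GL, LB) = 90.00° ✓; |LB| = 12.60 ✗.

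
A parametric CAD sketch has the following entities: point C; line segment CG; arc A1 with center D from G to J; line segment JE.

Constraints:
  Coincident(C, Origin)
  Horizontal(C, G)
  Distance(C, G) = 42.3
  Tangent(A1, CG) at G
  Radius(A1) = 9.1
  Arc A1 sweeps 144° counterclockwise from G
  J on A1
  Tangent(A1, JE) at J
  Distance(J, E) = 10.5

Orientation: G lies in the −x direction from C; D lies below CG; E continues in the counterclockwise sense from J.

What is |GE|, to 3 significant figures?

22.9

C is at the origin; CG is horizontal with |CG| = 42.3 and G on the −x side, so G = (-42.3, 0.00). Tangency of A1 to CG means the radius DG is perpendicular to CG, so D = G + (0, -9.1) = (-42.3, -9.10). On A1, G sits at bearing 90° from D; a 144° counterclockwise sweep puts J at bearing 234°, so J = D + 9.1·(cos 234°, sin 234°) = (-47.6, -16.5). Tangency of A1 to JE means the radius DJ is perpendicular to JE, so JE runs along (−sin 234°, cos 234°); with |JE| = 10.5, E = (-39.2, -22.6). Then |GE| = |E − G| = 22.9.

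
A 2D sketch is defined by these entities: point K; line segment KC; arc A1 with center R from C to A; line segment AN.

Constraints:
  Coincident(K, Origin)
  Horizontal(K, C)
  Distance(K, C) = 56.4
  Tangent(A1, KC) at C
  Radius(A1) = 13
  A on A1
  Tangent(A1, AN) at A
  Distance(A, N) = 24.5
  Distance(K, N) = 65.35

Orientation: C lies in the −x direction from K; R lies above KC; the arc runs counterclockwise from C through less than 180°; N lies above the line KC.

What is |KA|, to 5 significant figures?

47.164

K is at the origin; KC is horizontal with |KC| = 56.4 and C on the −x side, so C = (-56.400, 0.0000). Tangency of A1 to KC means the radius RC is perpendicular to KC, so R = C + (0, 13) = (-56.400, 13.000). Since RA ⟂ AN (tangency), |RN| = √(13.0² + 24.5²) = 27.735 regardless of where A sits on A1. So N lies on both circle(K, 65.35) and circle(R, 27.735); the above-KC intersection is N = (-51.452, 40.290). A is the foot of the tangent from N: A = (-44.014, 16.947).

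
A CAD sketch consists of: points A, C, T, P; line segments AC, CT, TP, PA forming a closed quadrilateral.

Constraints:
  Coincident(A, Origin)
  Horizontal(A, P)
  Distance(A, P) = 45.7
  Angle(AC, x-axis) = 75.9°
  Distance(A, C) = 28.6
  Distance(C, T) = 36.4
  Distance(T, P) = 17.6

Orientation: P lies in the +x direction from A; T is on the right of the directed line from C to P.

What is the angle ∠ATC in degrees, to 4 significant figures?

50.61°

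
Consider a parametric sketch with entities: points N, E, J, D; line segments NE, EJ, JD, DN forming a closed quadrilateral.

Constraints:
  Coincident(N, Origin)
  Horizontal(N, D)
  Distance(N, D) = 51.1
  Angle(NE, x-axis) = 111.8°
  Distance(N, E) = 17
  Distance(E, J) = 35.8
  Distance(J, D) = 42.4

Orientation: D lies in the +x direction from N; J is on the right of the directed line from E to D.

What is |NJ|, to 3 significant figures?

19.1

N is at the origin; ND is horizontal with |ND| = 51.1 and D in +x, so D = (51.1, 0). NE runs at 111.8° with |NE| = 17.0, so E = (-6.31, 15.8). J is determined by |EJ| = 35.8 and |JD| = 42.4 together: it lies at the intersection of circle(E, 35.8) and circle(D, 42.4). With |ED| = 59.5, the foot of the radical line on ED is 25.4 from E and the perpendicular offset is √(35.8² − 25.4²) = 25.2. Taking the right-of-ED solution: J = (11.5, -15.2).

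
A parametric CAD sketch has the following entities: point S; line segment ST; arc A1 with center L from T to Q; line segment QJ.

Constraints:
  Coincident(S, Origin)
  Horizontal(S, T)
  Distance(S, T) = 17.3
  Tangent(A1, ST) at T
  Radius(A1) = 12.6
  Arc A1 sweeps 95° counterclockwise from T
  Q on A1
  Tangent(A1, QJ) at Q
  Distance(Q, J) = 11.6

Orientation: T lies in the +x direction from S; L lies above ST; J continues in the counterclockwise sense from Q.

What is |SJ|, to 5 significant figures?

38.335

S is at the origin; S and T share the same y with |ST| = 17.3 and T on the +x side, so T = (17.300, 0.0000). Tangency of A1 to ST means the radius LT is perpendicular to ST, so L = T + (0, 12.6) = (17.300, 12.600). On A1, T sits at bearing -90° from L; a 95° counterclockwise sweep puts Q at bearing 5°, so Q = L + 12.6·(cos 5°, sin 5°) = (29.852, 13.698). Tangency of A1 to QJ means the radius LQ is perpendicular to QJ, so QJ runs along (−sin 5°, cos 5°); with |QJ| = 11.6, J = (28.841, 25.254). Then |SJ| = |J − S| = 38.335.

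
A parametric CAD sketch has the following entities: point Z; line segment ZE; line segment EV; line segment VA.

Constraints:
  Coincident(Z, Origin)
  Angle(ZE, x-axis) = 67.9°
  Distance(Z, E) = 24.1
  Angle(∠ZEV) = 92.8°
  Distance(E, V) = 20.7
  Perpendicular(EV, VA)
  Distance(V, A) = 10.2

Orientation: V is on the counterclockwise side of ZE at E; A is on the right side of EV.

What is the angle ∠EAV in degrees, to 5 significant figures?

63.768°

Z is at the origin; ZE runs at 67.9° with length 24.1, so E = 24.1·(cos 67.9°, sin 67.9°) = (9.0670, 22.329). ∠ZEV = 92.8°, so EV runs at 67.9° + (180° − 92.8°) = 155.10° from the x-axis; with |EV| = 20.7, V = E + 20.7·(cos 155.10°, sin 155.10°) = (-9.7088, 31.045). EV ⟂ VA; with |VA| = 10.2 on the right of EV, A = V + 10.2·(0.42104, 0.90704) = (-5.4142, 40.297). Then cos ∠EAV = AE·AV / (|AE||AV|), giving 63.768°.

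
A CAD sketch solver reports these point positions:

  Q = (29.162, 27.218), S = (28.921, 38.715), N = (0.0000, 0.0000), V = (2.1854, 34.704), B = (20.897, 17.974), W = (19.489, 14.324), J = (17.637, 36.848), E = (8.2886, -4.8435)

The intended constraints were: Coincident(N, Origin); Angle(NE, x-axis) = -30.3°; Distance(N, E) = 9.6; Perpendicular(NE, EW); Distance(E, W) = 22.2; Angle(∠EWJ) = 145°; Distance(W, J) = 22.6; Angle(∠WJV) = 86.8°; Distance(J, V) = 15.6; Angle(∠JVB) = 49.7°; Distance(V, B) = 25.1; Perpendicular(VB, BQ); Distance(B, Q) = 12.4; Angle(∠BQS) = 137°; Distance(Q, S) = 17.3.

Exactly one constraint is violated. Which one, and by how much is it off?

Distance(Q, S) = 17.3 — off by 5.80.

N = (0.00, 0.00) ✓; NE at -30.30° ✓; |NE| = 9.600 ✓; ∠(NE, EW) = 90.00° ✓; |EW| = 22.20 ✓; ∠EWJ = 145.0° ✓; |WJ| = 22.60 ✓; ∠WJV = 86.80° ✓; |JV| = 15.60 ✓; ∠JVB = 49.70° ✓; |VB| = 25.10 ✓; ∠(VB, BQ) = 90.00° ✓; |BQ| = 12.40 ✓; ∠BQS = 137.0° ✓; |QS| = 11.50 ✗.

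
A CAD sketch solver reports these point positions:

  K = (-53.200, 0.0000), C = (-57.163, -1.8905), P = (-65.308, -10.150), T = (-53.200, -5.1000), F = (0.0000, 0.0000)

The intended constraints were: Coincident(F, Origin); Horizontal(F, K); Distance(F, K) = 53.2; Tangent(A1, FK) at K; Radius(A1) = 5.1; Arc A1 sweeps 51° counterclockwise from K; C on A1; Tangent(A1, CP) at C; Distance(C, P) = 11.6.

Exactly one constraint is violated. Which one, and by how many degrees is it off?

Tangent(A1, CP) at C — off by 5.60°.

F = (0.00, 0.00) ✓; F.y = 0.00, K.y = 0.00 ✓; |FK| = 53.20 ✓; ∠(TK, KF) = 90.00° ✓; |TK| = 5.100 ✓; bearing(T→C) − bearing(T→K) = 51.00° ✓; |TC| = 5.100 ✓; ∠(TC, CP) = 95.60° ✗; |CP| = 11.60 ✓.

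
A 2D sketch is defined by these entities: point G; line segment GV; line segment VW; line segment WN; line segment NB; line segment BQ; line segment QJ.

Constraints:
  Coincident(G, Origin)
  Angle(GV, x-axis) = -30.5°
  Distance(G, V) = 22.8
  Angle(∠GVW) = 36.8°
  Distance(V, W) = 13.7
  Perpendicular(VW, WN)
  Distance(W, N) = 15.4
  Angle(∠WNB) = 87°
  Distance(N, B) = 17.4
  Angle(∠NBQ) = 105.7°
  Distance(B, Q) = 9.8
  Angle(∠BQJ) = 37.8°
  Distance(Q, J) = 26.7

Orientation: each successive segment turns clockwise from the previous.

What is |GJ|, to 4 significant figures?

8.960

G is at the origin; GV runs at -30.5° with length 22.8, so V = (19.65, -11.57). ∠GVW = 36.8° gives VW at -173.7° from the x-axis; with |VW| = 13.7, W = (6.028, -13.08). VW ⟂ WN, so WN runs at 96.30°; with |WN| = 15.4, N = (4.338, 2.232). ∠WNB = 87.0° gives NB at 3.300° from the x-axis; with |NB| = 17.4, B = (21.71, 3.233). ∠NBQ = 105.7° gives BQ at -71.00° from the x-axis; with |BQ| = 9.8, Q = (24.90, -6.033). ∠BQJ = 37.8° gives QJ at 146.8° from the x-axis; with |QJ| = 26.7, J = (2.558, 8.587). Then |GJ| = |J − G| = 8.960.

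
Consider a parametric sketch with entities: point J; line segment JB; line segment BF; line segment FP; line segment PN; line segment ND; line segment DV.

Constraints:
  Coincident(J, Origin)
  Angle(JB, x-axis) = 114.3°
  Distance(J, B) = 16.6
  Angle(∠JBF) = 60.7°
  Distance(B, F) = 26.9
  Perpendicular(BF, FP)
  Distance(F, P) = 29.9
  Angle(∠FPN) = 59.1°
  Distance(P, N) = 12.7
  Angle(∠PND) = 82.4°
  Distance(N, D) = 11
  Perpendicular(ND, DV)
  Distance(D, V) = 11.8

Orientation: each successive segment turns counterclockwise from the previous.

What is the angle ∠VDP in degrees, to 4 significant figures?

36.52°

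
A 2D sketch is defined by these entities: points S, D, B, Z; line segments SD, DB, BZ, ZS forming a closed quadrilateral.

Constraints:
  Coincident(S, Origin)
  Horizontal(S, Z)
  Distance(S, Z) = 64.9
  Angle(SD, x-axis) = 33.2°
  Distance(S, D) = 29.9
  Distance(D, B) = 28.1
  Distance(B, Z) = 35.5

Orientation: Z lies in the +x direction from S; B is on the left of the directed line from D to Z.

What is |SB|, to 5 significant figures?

58.000

Checks: |DB| = 28.10 ✓; |BZ| = 35.50 ✓.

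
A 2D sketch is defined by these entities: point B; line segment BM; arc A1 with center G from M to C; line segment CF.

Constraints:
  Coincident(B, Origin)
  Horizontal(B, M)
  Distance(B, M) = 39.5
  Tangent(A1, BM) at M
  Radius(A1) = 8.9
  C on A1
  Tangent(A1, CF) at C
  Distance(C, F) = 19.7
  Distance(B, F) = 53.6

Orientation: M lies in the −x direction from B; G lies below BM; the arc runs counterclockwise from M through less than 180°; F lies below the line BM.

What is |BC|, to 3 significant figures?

49.4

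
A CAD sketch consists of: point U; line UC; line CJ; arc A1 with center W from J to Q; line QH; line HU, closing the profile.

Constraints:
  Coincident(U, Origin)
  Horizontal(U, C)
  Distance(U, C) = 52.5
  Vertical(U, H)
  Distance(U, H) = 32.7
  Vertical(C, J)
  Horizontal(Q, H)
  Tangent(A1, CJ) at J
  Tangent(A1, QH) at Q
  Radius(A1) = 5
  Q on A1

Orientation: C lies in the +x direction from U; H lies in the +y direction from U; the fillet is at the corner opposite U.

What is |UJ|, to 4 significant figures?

59.36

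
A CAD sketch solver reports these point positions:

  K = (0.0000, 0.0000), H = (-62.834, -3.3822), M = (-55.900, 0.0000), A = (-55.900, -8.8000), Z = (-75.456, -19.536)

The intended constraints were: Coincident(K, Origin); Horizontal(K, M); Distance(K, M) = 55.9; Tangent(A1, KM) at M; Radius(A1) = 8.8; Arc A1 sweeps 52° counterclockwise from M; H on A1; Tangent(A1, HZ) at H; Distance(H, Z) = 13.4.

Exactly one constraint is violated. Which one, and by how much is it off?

Distance(H, Z) = 13.4 — off by 7.10.

K = (0.00, 0.00) ✓; K.y = 0.00, M.y = 0.00 ✓; |KM| = 55.90 ✓; ∠(AM, MK) = 90.00° ✓; |AM| = 8.800 ✓; bearing(A→H) − bearing(A→M) = 52.00° ✓; |AH| = 8.800 ✓; ∠(AH, HZ) = 90.00° ✓; |HZ| = 20.50 ✗.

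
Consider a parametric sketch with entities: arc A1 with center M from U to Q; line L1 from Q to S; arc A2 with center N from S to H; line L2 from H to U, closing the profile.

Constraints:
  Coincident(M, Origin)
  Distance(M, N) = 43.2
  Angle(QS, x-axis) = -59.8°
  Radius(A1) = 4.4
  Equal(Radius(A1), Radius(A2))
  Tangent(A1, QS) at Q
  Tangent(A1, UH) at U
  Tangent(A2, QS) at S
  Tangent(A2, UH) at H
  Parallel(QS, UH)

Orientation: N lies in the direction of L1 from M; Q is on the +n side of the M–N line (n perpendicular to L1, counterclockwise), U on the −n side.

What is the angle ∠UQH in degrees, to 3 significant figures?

78.5°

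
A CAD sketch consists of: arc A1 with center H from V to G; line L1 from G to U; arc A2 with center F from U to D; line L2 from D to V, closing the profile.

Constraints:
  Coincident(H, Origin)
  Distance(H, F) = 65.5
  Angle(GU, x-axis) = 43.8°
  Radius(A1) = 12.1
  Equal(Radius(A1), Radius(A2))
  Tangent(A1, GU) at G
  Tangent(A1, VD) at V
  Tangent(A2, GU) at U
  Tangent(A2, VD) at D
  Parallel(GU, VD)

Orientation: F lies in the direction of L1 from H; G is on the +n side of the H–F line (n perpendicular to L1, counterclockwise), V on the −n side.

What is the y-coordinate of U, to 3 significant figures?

54.1

The slot axis is L1's direction at 43.8°, so u = (cos 43.8°, sin 43.8°) = (0.722, 0.692) and n = (−sin 43.8°, cos 43.8°) = (-0.692, 0.722). H is at the origin and F lies 65.5 along u from H, so F = 65.5·u = (47.3, 45.3). Tangency of A1 to both parallel lines with radius 12.1 puts G and V at H ± 12.1·n: G = (-8.37, 8.73), V = (8.37, -8.73). Equal radii place U and D the same way about F: U = F + 12.1·n = (38.9, 54.1), D = F − 12.1·n = (55.7, 36.6). So U.y = 54.1.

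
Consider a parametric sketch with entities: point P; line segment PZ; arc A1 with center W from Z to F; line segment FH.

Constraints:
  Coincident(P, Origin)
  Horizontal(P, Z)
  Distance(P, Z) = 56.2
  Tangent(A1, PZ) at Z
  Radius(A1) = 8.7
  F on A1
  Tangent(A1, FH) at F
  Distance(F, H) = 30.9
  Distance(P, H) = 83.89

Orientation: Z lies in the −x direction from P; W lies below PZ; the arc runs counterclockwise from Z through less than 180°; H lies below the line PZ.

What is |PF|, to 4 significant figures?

64.29

P is at the origin; PZ is horizontal with |PZ| = 56.2 and Z on the −x side, so Z = (-56.20, 0.000). A1 meets PZ tangentially, so WZ is at right angles to PZ, so W = Z + (0, -8.7) = (-56.20, -8.700). Since WF ⟂ FH (tangency), |WH| = √(8.7² + 30.9²) = 32.10 regardless of where F sits on A1. So H lies on both circle(P, 83.89) and circle(W, 32.10); the below-PZ intersection is H = (-77.10, -33.07). F is the foot of the tangent from H: F = (-64.09, -5.038).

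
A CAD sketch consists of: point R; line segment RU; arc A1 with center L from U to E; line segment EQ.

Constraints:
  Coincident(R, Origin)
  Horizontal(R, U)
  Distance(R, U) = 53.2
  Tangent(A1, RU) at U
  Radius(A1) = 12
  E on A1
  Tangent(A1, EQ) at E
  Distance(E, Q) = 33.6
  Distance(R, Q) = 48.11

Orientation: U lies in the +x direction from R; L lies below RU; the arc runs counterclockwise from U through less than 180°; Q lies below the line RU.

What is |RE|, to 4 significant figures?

42.78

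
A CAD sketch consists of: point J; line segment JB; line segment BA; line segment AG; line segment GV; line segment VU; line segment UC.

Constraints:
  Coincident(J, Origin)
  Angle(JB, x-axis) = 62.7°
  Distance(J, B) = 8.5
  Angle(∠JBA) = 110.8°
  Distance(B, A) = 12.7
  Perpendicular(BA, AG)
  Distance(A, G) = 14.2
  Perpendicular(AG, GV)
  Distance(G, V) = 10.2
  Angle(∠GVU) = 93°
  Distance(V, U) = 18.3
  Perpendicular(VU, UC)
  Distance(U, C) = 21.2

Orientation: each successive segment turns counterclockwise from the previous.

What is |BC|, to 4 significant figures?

23.30

∠GVU = 93.0° gives VU at 38.90° from the x-axis; with |VU| = 18.3, U = (5.902, 11.42). VU is perpendicular to UC, so UC runs at 128.9°; with |UC| = 21.2, C = (-7.411, 27.92). Then |BC| = |C − B| = 23.30.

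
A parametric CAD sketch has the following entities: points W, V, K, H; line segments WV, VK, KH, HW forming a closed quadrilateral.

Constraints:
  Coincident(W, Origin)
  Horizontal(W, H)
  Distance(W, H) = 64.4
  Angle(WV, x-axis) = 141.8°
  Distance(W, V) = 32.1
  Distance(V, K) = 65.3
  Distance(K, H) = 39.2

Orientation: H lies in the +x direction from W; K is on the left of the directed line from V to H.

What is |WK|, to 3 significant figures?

49.5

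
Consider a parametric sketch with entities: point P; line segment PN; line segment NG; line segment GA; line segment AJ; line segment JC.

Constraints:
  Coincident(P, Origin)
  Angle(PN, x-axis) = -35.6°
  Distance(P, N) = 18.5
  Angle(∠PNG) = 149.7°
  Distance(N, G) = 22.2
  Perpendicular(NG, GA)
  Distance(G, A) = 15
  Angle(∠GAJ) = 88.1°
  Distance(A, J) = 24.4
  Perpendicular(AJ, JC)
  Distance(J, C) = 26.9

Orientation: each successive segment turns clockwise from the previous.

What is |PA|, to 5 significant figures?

38.591

P is at the origin; PN runs at -35.6° with length 18.5, so N = (15.042, -10.769). ∠PNG = 149.7° gives NG at -65.900° from the x-axis; with |NG| = 22.2, G = (24.107, -31.034). NG is perpendicular to GA, so GA runs at -155.90°; with |GA| = 15.0, A = (10.415, -37.159). Then |PA| = |A − P| = 38.591.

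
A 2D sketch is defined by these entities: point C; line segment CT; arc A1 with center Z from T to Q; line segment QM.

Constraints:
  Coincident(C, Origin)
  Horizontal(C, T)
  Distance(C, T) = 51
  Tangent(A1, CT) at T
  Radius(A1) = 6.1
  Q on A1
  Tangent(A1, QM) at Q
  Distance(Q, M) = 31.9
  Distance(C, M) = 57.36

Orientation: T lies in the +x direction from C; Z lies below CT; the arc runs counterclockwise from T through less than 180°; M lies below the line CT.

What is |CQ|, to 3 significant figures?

45.3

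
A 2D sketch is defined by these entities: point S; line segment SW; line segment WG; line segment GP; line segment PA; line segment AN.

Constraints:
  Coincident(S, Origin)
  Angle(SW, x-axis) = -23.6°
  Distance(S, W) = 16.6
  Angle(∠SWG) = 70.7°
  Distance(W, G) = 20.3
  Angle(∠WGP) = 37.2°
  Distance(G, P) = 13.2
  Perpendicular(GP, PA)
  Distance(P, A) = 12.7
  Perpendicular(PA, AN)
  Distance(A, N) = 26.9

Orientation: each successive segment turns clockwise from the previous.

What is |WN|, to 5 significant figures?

29.873

S is at the origin; SW runs at -23.6° with length 16.6, so W = (15.212, -6.6458). ∠SWG = 70.7° gives WG at -132.90° from the x-axis; with |WG| = 20.3, G = (1.3930, -21.516). ∠WGP = 37.2° gives GP at 84.300° from the x-axis; with |GP| = 13.2, P = (2.7040, -8.3817). The perpendicularity gives PA at right angles to GP, so PA runs at -5.7000°; with |PA| = 12.7, A = (15.341, -9.6430). PA ⟂ AN, so AN runs at -95.700°; with |AN| = 26.9, N = (12.670, -36.410). Then |WN| = |N − W| = 29.873.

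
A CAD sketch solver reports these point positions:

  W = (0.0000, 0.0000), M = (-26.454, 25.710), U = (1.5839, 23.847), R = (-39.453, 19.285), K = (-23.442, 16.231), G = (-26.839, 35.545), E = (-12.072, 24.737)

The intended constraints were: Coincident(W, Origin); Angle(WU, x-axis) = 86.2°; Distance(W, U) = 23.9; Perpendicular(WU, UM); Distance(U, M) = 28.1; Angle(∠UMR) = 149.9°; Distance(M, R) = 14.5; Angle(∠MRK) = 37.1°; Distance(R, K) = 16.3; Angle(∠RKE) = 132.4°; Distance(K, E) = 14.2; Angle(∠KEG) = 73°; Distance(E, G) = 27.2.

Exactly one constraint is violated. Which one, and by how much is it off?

Distance(E, G) = 27.2 — off by 8.90.

W = (0.00, 0.00) ✓; WU at 86.20° ✓; |WU| = 23.90 ✓; ∠(WU, UM) = 90.00° ✓; |UM| = 28.10 ✓; ∠UMR = 149.9° ✓; |MR| = 14.50 ✓; ∠MRK = 37.10° ✓; |RK| = 16.30 ✓; ∠RKE = 132.4° ✓; |KE| = 14.20 ✓; ∠KEG = 73.00° ✓; |EG| = 18.30 ✗.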